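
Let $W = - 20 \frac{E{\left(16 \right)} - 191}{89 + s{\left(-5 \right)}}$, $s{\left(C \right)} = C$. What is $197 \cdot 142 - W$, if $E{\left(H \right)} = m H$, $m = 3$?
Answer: $\frac{586739}{21} \approx 27940.0$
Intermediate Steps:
$E{\left(H \right)} = 3 H$
$W = \frac{715}{21}$ ($W = - 20 \frac{3 \cdot 16 - 191}{89 - 5} = - 20 \frac{48 - 191}{84} = - 20 \left(\left(-143\right) \frac{1}{84}\right) = \left(-20\right) \left(- \frac{143}{84}\right) = \frac{715}{21} \approx 34.048$)
$197 \cdot 142 - W = 197 \cdot 142 - \frac{715}{21} = 27974 - \frac{715}{21} = \frac{586739}{21}$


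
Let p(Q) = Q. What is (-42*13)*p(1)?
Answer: -546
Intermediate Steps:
(-42*13)*p(1) = -42*13*1 = -546*1 = -546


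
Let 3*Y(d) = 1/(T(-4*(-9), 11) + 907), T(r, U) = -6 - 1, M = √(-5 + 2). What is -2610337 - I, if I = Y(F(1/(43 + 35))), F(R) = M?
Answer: -7047909901/2700 ≈ -2.6103e+6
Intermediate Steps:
M = I*√3 (M = √(-3) = I*√3 ≈ 1.732*I)
T(r, U) = -7
F(R) = I*√3
Y(d) = 1/2700 (Y(d) = 1/(3*(-7 + 907)) = (⅓)/900 = (⅓)*(1/900) = 1/2700)
I = 1/2700 ≈ 0.00037037
-2610337 - I = -2610337 - 1*1/2700 = -2610337 - 1/2700 = -7047909901/2700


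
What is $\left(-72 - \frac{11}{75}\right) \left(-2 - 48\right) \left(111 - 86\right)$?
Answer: $\frac{270550}{3} \approx 90183.0$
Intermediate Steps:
$\left(-72 - \frac{11}{75}\right) \left(-2 - 48\right) \left(111 - 86\right) = \left(-72 - \frac{11}{75}\right) \left(-50\right) 25 = \left(- \frac{5411}{75}\right) \left(-50\right) 25 = \frac{10822}{3} \cdot 25 = \frac{270550}{3}$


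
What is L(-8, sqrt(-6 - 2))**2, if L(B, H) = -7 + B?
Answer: 225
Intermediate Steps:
L(-8, sqrt(-6 - 2))**2 = (-7 - 8)**2 = (-15)**2 = 225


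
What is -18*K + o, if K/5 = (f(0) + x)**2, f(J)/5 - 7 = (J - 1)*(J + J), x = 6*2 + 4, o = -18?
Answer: -234108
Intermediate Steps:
x = 16 (x = 12 + 4 = 16)
f(J) = 35 + 10*J*(-1 + J) (f(J) = 35 + 5*((J - 1)*(J + J)) = 35 + 5*((-1 + J)*(2*J)) = 35 + 5*(2*J*(-1 + J)) = 35 + 10*J*(-1 + J))
K = 13005 (K = 5*((35 - 10*0 + 10*0**2) + 16)**2 = 5*((35 + 0 + 10*0) + 16)**2 = 5*((35 + 0 + 0) + 16)**2 = 5*(35 + 16)**2 = 5*51**2 = 5*2601 = 13005)
-18*K + o = -18*13005 - 18 = -234090 - 18 = -234108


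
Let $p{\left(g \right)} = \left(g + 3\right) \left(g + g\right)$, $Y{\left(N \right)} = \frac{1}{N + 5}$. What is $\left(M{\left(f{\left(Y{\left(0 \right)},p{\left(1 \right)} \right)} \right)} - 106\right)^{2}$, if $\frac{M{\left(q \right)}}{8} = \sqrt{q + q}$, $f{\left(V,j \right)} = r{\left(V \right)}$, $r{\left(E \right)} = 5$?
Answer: $11876 - 1696 \sqrt{10} \approx 6512.8$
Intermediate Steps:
$Y{\left(N \right)} = \frac{1}{5 + N}$
$p{\left(g \right)} = 2 g \left(3 + g\right)$ ($p{\left(g \right)} = \left(3 + g\right) 2 g = 2 g \left(3 + g\right)$)
$f{\left(V,j \right)} = 5$
$M{\left(q \right)} = 8 \sqrt{2} \sqrt{q}$ ($M{\left(q \right)} = 8 \sqrt{q + q} = 8 \sqrt{2 q} = 8 \sqrt{2} \sqrt{q}$)
$\left(M{\left(f{\left(Y{\left(0 \right)},p{\left(1 \right)} \right)} \right)} - 106\right)^{2} = \left(8 \sqrt{2} \sqrt{5} - 106\right)^{2} = \left(8 \sqrt{10} - 106\right)^{2} = \left(-106 + 8 \sqrt{10}\right)^{2}$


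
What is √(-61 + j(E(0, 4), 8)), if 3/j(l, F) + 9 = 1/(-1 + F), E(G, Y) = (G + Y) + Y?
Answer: I*√235786/62 ≈ 7.8319*I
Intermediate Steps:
E(G, Y) = G + 2*Y
j(l, F) = 3/(-9 + 1/(-1 + F))
√(-61 + j(E(0, 4), 8)) = √(-61 + 3*(1 - 1*8)/(-10 + 9*8)) = √(-61 + 3*(1 - 8)/(-10 + 72)) = √(-61 + 3*(-7)/62) = √(-61 + 3*(1/62)*(-7)) = √(-61 - 21/62) = √(-3803/62) = I*√235786/62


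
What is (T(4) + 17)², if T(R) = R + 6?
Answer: 729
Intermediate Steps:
T(R) = 6 + R
(T(4) + 17)² = ((6 + 4) + 17)² = (10 + 17)² = 27² = 729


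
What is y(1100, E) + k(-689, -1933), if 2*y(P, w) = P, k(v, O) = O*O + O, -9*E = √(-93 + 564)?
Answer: 3735106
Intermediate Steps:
E = -√471/9 (E = -√(-93 + 564)/9 = -√471/9 ≈ -2.4114)
k(v, O) = O + O² (k(v, O) = O² + O = O + O²)
y(P, w) = P/2
y(1100, E) + k(-689, -1933) = (½)*1100 - 1933*(1 - 1933) = 550 - 1933*(-1932) = 550 + 3734556 = 3735106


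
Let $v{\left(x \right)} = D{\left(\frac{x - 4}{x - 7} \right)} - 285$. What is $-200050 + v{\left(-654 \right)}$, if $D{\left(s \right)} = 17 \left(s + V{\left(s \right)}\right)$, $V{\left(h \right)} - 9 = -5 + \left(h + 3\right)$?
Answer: $- \frac{132320404}{661} \approx -2.0018 \cdot 10^{5}$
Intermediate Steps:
$V{\left(h \right)} = 7 + h$ ($V{\left(h \right)} = 9 + \left(-5 + \left(h + 3\right)\right) = 9 + \left(-5 + \left(3 + h\right)\right) = 9 + \left(-2 + h\right) = 7 + h$)
$D{\left(s \right)} = 119 + 34 s$ ($D{\left(s \right)} = 17 \left(s + \left(7 + s\right)\right) = 17 \left(7 + 2 s\right) = 119 + 34 s$)
$v{\left(x \right)} = -166 + \frac{34 \left(-4 + x\right)}{-7 + x}$ ($v{\left(x \right)} = \left(119 + 34 \frac{x - 4}{x - 7}\right) - 285 = \left(119 + 34 \frac{-4 + x}{-7 + x}\right) - 285 = \left(119 + \frac{34 \left(-4 + x\right)}{-7 + x}\right) - 285 = -166 + \frac{34 \left(-4 + x\right)}{-7 + x}$)
$-200050 + v{\left(-654 \right)} = -200050 + \frac{6 \left(171 - -14388\right)}{-7 - 654} = -200050 + \frac{6 \left(171 + 14388\right)}{-661} = -200050 + 6 \left(- \frac{1}{661}\right) 14559 = -200050 - \frac{87354}{661} = - \frac{132320404}{661}$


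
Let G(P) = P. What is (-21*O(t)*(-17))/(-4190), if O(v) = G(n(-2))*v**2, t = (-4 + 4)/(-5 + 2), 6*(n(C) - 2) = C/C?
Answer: 0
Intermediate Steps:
n(C) = 13/6 (n(C) = 2 + (C/C)/6 = 2 + (1/6)*1 = 2 + 1/6 = 13/6)
t = 0 (t = 0/(-3) = 0*(-1/3) = 0)
O(v) = 13*v**2/6
(-21*O(t)*(-17))/(-4190) = (-91*0**2/2*(-17))/(-4190) = (-91*0/2*(-17))*(-1/4190) = (-21*0*(-17))*(-1/4190) = (0*(-17))*(-1/4190) = 0*(-1/4190) = 0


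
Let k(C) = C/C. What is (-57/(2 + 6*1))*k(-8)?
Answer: -57/8 ≈ -7.1250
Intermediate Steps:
k(C) = 1
(-57/(2 + 6*1))*k(-8) = -57/(2 + 6*1)*1 = -57/(2 + 6)*1 = -57/8*1 = -57/8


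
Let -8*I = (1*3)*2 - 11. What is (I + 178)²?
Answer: 2042041/64 ≈ 31907.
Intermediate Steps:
I = 5/8 (I = -((1*3)*2 - 11)/8 = -(3*2 - 11)/8 = -(6 - 11)/8 = -⅛*(-5) = 5/8 ≈ 0.62500)
(I + 178)² = (5/8 + 178)² = (1429/8)² = 2042041/64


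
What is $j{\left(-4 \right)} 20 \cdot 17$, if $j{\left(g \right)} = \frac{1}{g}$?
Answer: $-85$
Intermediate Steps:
$j{\left(-4 \right)} 20 \cdot 17 = \frac{1}{-4} \cdot 20 \cdot 17 = \left(- \frac{1}{4}\right) 20 \cdot 17 = \left(-5\right) 17 = -85$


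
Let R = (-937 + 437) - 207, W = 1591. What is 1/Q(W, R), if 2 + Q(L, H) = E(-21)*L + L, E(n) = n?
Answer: -1/31822 ≈ -3.1425e-5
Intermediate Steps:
R = -707 (R = -500 - 207 = -707)
Q(L, H) = -2 - 20*L (Q(L, H) = -2 + (-21*L + L) = -2 - 20*L)
1/Q(W, R) = 1/(-2 - 20*1591) = 1/(-2 - 31820) = 1/(-31822) = -1/31822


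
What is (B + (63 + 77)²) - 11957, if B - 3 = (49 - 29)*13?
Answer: 7906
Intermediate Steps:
B = 263 (B = 3 + (49 - 29)*13 = 3 + 20*13 = 3 + 260 = 263)
(B + (63 + 77)²) - 11957 = (263 + (63 + 77)²) - 11957 = (263 + 140²) - 11957 = (263 + 19600) - 11957 = 19863 - 11957 = 7906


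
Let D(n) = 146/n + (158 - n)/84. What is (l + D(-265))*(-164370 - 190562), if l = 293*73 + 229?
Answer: -14236219323521/1855 ≈ -7.6745e+9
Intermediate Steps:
D(n) = 79/42 + 146/n - n/84 (D(n) = 146/n + (158 - n)*(1/84) = 146/n + (79/42 - n/84) = 79/42 + 146/n - n/84)
l = 21618 (l = 21389 + 229 = 21618)
(l + D(-265))*(-164370 - 190562) = (21618 + (1/84)*(12264 - 1*(-265)*(-158 - 265))/(-265))*(-164370 - 190562) = (21618 + (1/84)*(-1/265)*(12264 - 1*(-265)*(-423)))*(-354932) = (21618 + (1/84)*(-1/265)*(12264 - 112095))*(-354932) = (21618 + (1/84)*(-1/265)*(-99831))*(-354932) = (21618 + 33277/7420)*(-354932) = (160438837/7420)*(-354932) = -14236219323521/1855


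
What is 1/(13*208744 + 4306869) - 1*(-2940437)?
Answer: 20643458516418/7020541 ≈ 2.9404e+6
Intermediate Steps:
1/(13*208744 + 4306869) - 1*(-2940437) = 1/(2713672 + 4306869) + 2940437 = 1/7020541 + 2940437 = 20643458516418/7020541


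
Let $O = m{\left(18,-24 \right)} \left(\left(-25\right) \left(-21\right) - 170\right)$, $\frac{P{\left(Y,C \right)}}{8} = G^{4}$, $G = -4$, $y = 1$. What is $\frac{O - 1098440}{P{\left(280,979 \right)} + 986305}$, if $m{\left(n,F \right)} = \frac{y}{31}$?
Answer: $- \frac{34051285}{30638943} \approx -1.1114$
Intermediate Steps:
$m{\left(n,F \right)} = \frac{1}{31}$ ($m{\left(n,F \right)} = 1 \cdot \frac{1}{31} = \frac{1}{31}$)
$P{\left(Y,C \right)} = 2048$ ($P{\left(Y,C \right)} = 8 \left(-4\right)^{4} = 8 \cdot 256 = 2048$)
$O = \frac{355}{31}$ ($O = \frac{\left(-25\right) \left(-21\right) - 170}{31} = \frac{525 - 170}{31} = \frac{1}{31} \cdot 355 = \frac{355}{31} \approx 11.452$)
$\frac{O - 1098440}{P{\left(280,979 \right)} + 986305} = \frac{\frac{355}{31} - 1098440}{2048 + 986305} = - \frac{34051285}{31 \cdot 988353} = \left(- \frac{34051285}{31}\right) \frac{1}{988353} = - \frac{34051285}{30638943}$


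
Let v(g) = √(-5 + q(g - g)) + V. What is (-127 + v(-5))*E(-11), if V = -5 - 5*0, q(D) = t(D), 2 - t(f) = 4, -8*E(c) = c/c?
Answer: 33/2 - I*√7/8 ≈ 16.5 - 0.33072*I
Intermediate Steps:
E(c) = -⅛ (E(c) = -c/(8*c) = -⅛*1 = -⅛)
t(f) = -2 (t(f) = 2 - 1*4 = 2 - 4 = -2)
q(D) = -2
V = -5 (V = -5 - 1*0 = -5 + 0 = -5)
v(g) = -5 + I*√7 (v(g) = √(-5 - 2) - 5 = √(-7) - 5 = I*√7 - 5 = -5 + I*√7)
(-127 + v(-5))*E(-11) = (-127 + (-5 + I*√7))*(-⅛) = (-132 + I*√7)*(-⅛) = 33/2 - I*√7/8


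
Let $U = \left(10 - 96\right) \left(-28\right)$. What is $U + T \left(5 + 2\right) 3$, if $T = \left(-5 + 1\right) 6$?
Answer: $1904$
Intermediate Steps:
$T = -24$ ($T = \left(-4\right) 6 = -24$)
$U = 2408$ ($U = \left(-86\right) \left(-28\right) = 2408$)
$U + T \left(5 + 2\right) 3 = 2408 - 24 \left(5 + 2\right) 3 = 2408 - 24 \cdot 7 \cdot 3 = 2408 - 504 = 1904$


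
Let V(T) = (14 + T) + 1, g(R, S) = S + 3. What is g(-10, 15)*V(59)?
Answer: 1332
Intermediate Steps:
g(R, S) = 3 + S
V(T) = 15 + T
g(-10, 15)*V(59) = (3 + 15)*(15 + 59) = 18*74 = 1332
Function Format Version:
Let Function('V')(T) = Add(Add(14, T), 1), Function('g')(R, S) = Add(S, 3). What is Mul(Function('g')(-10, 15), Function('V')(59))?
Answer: 1332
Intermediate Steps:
Function('g')(R, S) = Add(3, S)
Function('V')(T) = Add(15, T)
Mul(Function('g')(-10, 15), Function('V')(59)) = Mul(Add(3, 15), Add(15, 59)) = Mul(18, 74) = 1332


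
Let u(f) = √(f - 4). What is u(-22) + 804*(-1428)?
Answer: -1148112 + I*√26 ≈ -1.1481e+6 + 5.099*I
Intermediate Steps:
u(f) = √(-4 + f)
u(-22) + 804*(-1428) = √(-4 - 22) + 804*(-1428) = √(-26) - 1148112 = I*√26 - 1148112 = -1148112 + I*√26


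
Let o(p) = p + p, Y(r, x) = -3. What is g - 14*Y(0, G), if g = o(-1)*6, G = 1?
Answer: 30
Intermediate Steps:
o(p) = 2*p
g = -12 (g = (2*(-1))*6 = -2*6 = -12)
g - 14*Y(0, G) = -12 - 14*(-3) = -12 + 42 = 30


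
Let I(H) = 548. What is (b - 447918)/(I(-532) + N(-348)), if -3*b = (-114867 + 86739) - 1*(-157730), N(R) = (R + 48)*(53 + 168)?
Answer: 368339/49314 ≈ 7.4693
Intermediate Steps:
N(R) = 10608 + 221*R (N(R) = (48 + R)*221 = 10608 + 221*R)
b = -129602/3 (b = -((-114867 + 86739) - 1*(-157730))/3 = -(-28128 + 157730)/3 = -⅓*129602 = -129602/3 ≈ -43201.)
(b - 447918)/(I(-532) + N(-348)) = (-129602/3 - 447918)/(548 + (10608 + 221*(-348))) = -1473356/(3*(548 + (10608 - 76908))) = -1473356/(3*(548 - 66300)) = -1473356/3/(-65752) = -1473356/3*(-1/65752) = 368339/49314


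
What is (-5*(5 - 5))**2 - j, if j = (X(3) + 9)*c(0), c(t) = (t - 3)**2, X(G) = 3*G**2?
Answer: -324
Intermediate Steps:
c(t) = (-3 + t)**2
j = 324 (j = (3*3**2 + 9)*(-3 + 0)**2 = (3*9 + 9)*(-3)**2 = (27 + 9)*9 = 36*9 = 324)
(-5*(5 - 5))**2 - j = (-5*(5 - 5))**2 - 1*324 = (-5*0)**2 - 324 = 0**2 - 324 = 0 - 324 = -324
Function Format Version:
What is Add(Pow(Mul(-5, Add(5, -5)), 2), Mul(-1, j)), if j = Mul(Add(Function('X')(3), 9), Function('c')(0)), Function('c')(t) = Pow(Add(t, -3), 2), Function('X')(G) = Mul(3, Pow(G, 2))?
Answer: -324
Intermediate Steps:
Function('c')(t) = Pow(Add(-3, t), 2)
j = 324 (j = Mul(Add(Mul(3, Pow(3, 2)), 9), Pow(Add(-3, 0), 2)) = Mul(Add(Mul(3, 9), 9), Pow(-3, 2)) = Mul(Add(27, 9), 9) = Mul(36, 9) = 324)
Add(Pow(Mul(-5, Add(5, -5)), 2), Mul(-1, j)) = Add(Pow(Mul(-5, Add(5, -5)), 2), Mul(-1, 324)) = Add(Pow(Mul(-5, 0), 2), -324) = Add(Pow(0, 2), -324) = Add(0, -324) = -324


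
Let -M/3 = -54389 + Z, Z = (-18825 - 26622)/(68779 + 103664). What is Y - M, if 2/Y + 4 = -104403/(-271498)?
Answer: -9206401337385962/56422717309 ≈ -1.6317e+5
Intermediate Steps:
Y = -542996/981589 (Y = 2/(-4 - 104403/(-271498)) = 2/(-4 - 104403*(-1/271498)) = 2/(-4 + 104403/271498) = 2/(-981589/271498) = 2*(-271498/981589) = -542996/981589 ≈ -0.55318)
Z = -15149/57481 (Z = -45447/172443 = -45447*1/172443 = -15149/57481 ≈ -0.26355)
M = 9379047774/57481 (M = -3*(-54389 - 15149/57481) = -3*(-3126349258/57481) = 9379047774/57481 ≈ 1.6317e+5)
Y - M = -542996/981589 - 1*9379047774/57481 = -542996/981589 - 9379047774/57481 = -9206401337385962/56422717309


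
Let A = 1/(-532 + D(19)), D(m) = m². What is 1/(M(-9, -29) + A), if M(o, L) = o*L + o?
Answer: 171/43091 ≈ 0.0039683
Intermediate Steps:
M(o, L) = o + L*o (M(o, L) = L*o + o = o + L*o)
A = -1/171 (A = 1/(-532 + 19²) = 1/(-532 + 361) = 1/(-171) = -1/171 ≈ -0.0058480)
1/(M(-9, -29) + A) = 1/(-9*(1 - 29) - 1/171) = 1/(-9*(-28) - 1/171) = 1/(252 - 1/171) = 1/(43091/171) = 171/43091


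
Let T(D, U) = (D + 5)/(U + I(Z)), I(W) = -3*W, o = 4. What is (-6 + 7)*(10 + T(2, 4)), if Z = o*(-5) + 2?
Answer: 587/58 ≈ 10.121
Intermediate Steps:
Z = -18 (Z = 4*(-5) + 2 = -20 + 2 = -18)
T(D, U) = (5 + D)/(54 + U) (T(D, U) = (D + 5)/(U - 3*(-18)) = (5 + D)/(U + 54) = (5 + D)/(54 + U))
(-6 + 7)*(10 + T(2, 4)) = (-6 + 7)*(10 + (5 + 2)/(54 + 4)) = 1*(10 + 7/58) = 1*(587/58) = 587/58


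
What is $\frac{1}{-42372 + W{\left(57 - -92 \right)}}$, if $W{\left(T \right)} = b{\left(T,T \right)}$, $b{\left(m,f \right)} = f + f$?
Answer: $- \frac{1}{42074} \approx -2.3768 \cdot 10^{-5}$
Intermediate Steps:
$b{\left(m,f \right)} = 2 f$
$W{\left(T \right)} = 2 T$
$\frac{1}{-42372 + W{\left(57 - -92 \right)}} = \frac{1}{-42372 + 2 \left(57 - -92\right)} = \frac{1}{-42372 + 2 \left(57 + 92\right)} = \frac{1}{-42372 + 2 \cdot 149} = \frac{1}{-42372 + 298} = \frac{1}{-42074} = - \frac{1}{42074}$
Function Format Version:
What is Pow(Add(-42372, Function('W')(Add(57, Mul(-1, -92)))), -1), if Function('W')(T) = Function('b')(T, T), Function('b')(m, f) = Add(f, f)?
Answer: Rational(-1, 42074) ≈ -2.3768e-5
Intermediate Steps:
Function('b')(m, f) = Mul(2, f)
Function('W')(T) = Mul(2, T)
Pow(Add(-42372, Function('W')(Add(57, Mul(-1, -92)))), -1) = Pow(Add(-42372, Mul(2, Add(57, Mul(-1, -92)))), -1) = Pow(Add(-42372, Mul(2, Add(57, 92))), -1) = Pow(Add(-42372, Mul(2, 149)), -1) = Pow(Add(-42372, 298), -1) = Pow(-42074, -1) = Rational(-1, 42074)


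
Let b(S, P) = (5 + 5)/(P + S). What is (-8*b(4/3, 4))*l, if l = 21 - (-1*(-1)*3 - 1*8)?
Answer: -390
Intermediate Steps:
b(S, P) = 10/(P + S)
l = 26 (l = 21 - (1*3 - 8) = 21 - (3 - 8) = 21 - 1*(-5) = 21 + 5 = 26)
(-8*b(4/3, 4))*l = -80/(4 + 4/3)*26 = -80/16/3*26 = -80*3/16*26 = -8*15/8*26 = -15*26 = -390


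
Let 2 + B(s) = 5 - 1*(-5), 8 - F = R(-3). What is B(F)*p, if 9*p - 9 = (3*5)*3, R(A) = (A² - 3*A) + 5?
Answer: 48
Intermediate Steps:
R(A) = 5 + A² - 3*A
F = -15 (F = 8 - (5 + (-3)² - 3*(-3)) = 8 - (5 + 9 + 9) = 8 - 1*23 = 8 - 23 = -15)
B(s) = 8 (B(s) = -2 + (5 - 1*(-5)) = -2 + (5 + 5) = -2 + 10 = 8)
p = 6 (p = 1 + ((3*5)*3)/9 = 1 + (15*3)/9 = 1 + (⅑)*45 = 1 + 5 = 6)
B(F)*p = 8*6 = 48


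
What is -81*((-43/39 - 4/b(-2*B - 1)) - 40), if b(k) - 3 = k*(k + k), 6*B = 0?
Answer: 220617/65 ≈ 3394.1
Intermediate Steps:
B = 0 (B = (⅙)*0 = 0)
b(k) = 3 + 2*k² (b(k) = 3 + k*(k + k) = 3 + k*(2*k) = 3 + 2*k²)
-81*((-43/39 - 4/b(-2*B - 1)) - 40) = -81*((-43/39 - 4/(3 + 2*(-2*0 - 1)²)) - 40) = -81*((-43*1/39 - 4/(3 + 2*(0 - 1)²)) - 40) = -81*((-43/39 - 4/(3 + 2*(-1)²)) - 40) = -81*((-43/39 - 4/(3 + 2*1)) - 40) = -81*((-43/39 - 4/(3 + 2)) - 40) = -81*((-43/39 - 4/5) - 40) = -81*((-43/39 - 4*⅕) - 40) = -81*((-43/39 - ⅘) - 40) = -81*(-371/195 - 40) = -81*(-8171/195) = 220617/65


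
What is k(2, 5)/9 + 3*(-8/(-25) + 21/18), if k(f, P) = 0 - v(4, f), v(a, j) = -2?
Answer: 2107/450 ≈ 4.6822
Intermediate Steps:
k(f, P) = 2 (k(f, P) = 0 - 1*(-2) = 0 + 2 = 2)
k(2, 5)/9 + 3*(-8/(-25) + 21/18) = 2/9 + 3*(-8/(-25) + 21/18) = 2*(1/9) + 3*(-8*(-1/25) + 21*(1/18)) = 2/9 + 3*(8/25 + 7/6) = 2/9 + 3*(223/150) = 2/9 + 223/50 = 2107/450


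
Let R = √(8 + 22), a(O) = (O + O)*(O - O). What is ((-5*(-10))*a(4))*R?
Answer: 0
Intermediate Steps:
a(O) = 0 (a(O) = (2*O)*0 = 0)
R = √30 ≈ 5.4772
((-5*(-10))*a(4))*R = (-5*(-10)*0)*√30 = (50*0)*√30 = 0*√30 = 0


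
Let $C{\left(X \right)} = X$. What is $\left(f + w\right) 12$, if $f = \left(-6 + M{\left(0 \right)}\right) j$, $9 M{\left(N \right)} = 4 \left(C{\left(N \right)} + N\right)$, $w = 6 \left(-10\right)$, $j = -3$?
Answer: $-504$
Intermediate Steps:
$w = -60$
$M{\left(N \right)} = \frac{8 N}{9}$ ($M{\left(N \right)} = \frac{4 \left(N + N\right)}{9} = \frac{4 \cdot 2 N}{9} = \frac{8 N}{9}$)
$f = 18$ ($f = \left(-6 + \frac{8}{9} \cdot 0\right) \left(-3\right) = \left(-6 + 0\right) \left(-3\right) = \left(-6\right) \left(-3\right) = 18$)
$\left(f + w\right) 12 = \left(18 - 60\right) 12 = \left(-42\right) 12 = -504$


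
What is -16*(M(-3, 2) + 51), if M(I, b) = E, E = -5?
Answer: -736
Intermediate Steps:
M(I, b) = -5
-16*(M(-3, 2) + 51) = -16*(-5 + 51) = -16*46 = -736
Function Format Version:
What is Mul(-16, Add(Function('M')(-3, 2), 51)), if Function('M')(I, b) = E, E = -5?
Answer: -736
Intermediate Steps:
Function('M')(I, b) = -5
Mul(-16, Add(Function('M')(-3, 2), 51)) = Mul(-16, Add(-5, 51)) = Mul(-16, 46) = -736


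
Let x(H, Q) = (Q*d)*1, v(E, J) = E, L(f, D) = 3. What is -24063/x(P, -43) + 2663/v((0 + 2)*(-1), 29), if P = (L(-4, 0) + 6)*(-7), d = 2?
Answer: -45223/43 ≈ -1051.7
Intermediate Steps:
P = -63 (P = (3 + 6)*(-7) = 9*(-7) = -63)
x(H, Q) = 2*Q (x(H, Q) = (Q*2)*1 = (2*Q)*1 = 2*Q)
-24063/x(P, -43) + 2663/v((0 + 2)*(-1), 29) = -24063/(2*(-43)) + 2663/(((0 + 2)*(-1))) = -24063/(-86) + 2663/((2*(-1))) = -24063*(-1/86) + 2663/(-2) = 24063/86 + 2663*(-½) = 24063/86 - 2663/2 = -45223/43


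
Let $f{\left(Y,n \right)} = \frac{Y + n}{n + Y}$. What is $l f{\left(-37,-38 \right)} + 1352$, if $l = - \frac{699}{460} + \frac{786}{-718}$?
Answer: $\frac{222837559}{165140} \approx 1349.4$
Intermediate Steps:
$f{\left(Y,n \right)} = 1$ ($f{\left(Y,n \right)} = \frac{Y + n}{Y + n} = 1$)
$l = - \frac{431721}{165140}$ ($l = \left(-699\right) \frac{1}{460} + 786 \left(- \frac{1}{718}\right) = - \frac{699}{460} - \frac{393}{359} = - \frac{431721}{165140} \approx -2.6143$)
$l f{\left(-37,-38 \right)} + 1352 = \left(- \frac{431721}{165140}\right) 1 + 1352 = - \frac{431721}{165140} + 1352 = \frac{222837559}{165140}$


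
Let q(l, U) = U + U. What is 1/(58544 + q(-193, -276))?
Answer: 1/57992 ≈ 1.7244e-5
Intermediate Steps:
q(l, U) = 2*U
1/(58544 + q(-193, -276)) = 1/(58544 + 2*(-276)) = 1/(58544 - 552) = 1/57992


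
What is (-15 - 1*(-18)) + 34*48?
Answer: 1635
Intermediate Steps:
(-15 - 1*(-18)) + 34*48 = (-15 + 18) + 1632 = 3 + 1632 = 1635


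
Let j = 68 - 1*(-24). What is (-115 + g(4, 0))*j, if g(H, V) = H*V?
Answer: -10580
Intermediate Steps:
j = 92 (j = 68 + 24 = 92)
(-115 + g(4, 0))*j = (-115 + 4*0)*92 = (-115 + 0)*92 = -115*92 = -10580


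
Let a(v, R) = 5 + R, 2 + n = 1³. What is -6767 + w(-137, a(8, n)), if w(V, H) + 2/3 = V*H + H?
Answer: -21935/3 ≈ -7311.7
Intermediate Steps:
n = -1 (n = -2 + 1³ = -2 + 1 = -1)
w(V, H) = -⅔ + H + H*V (w(V, H) = -⅔ + (V*H + H) = -⅔ + (H*V + H) = -⅔ + (H + H*V) = -⅔ + H + H*V)
-6767 + w(-137, a(8, n)) = -6767 + (-⅔ + (5 - 1) + (5 - 1)*(-137)) = -6767 + (-⅔ + 4 + 4*(-137)) = -6767 + (-⅔ + 4 - 548) = -6767 - 1634/3 = -21935/3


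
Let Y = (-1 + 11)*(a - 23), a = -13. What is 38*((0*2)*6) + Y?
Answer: -360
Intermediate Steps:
Y = -360 (Y = (-1 + 11)*(-13 - 23) = 10*(-36) = -360)
38*((0*2)*6) + Y = 38*((0*2)*6) - 360 = 38*(0*6) - 360 = 38*0 - 360 = 0 - 360 = -360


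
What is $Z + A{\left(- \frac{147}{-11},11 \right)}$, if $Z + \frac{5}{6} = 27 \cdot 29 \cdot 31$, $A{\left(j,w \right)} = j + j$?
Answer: $\frac{1603727}{66} \approx 24299.0$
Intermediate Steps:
$A{\left(j,w \right)} = 2 j$
$Z = \frac{145633}{6}$ ($Z = - \frac{5}{6} + 27 \cdot 29 \cdot 31 = - \frac{5}{6} + 783 \cdot 31 = - \frac{5}{6} + 24273 = \frac{145633}{6} \approx 24272.0$)
$Z + A{\left(- \frac{147}{-11},11 \right)} = \frac{145633}{6} + 2 \left(- \frac{147}{-11}\right) = \frac{145633}{6} + 2 \left(\left(-147\right) \left(- \frac{1}{11}\right)\right) = \frac{145633}{6} + 2 \cdot \frac{147}{11} = \frac{145633}{6} + \frac{294}{11} = \frac{1603727}{66}$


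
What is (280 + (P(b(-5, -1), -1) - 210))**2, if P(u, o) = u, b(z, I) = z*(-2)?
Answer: 6400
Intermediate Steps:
b(z, I) = -2*z
(280 + (P(b(-5, -1), -1) - 210))**2 = (280 + (-2*(-5) - 210))**2 = (280 + (10 - 210))**2 = (280 - 200)**2 = 80**2 = 6400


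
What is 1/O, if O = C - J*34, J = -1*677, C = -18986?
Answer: 1/4032 ≈ 0.00024802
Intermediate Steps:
J = -677
O = 4032 (O = -18986 - (-677)*34 = -18986 - 1*(-23018) = -18986 + 23018 = 4032)
1/O = 1/4032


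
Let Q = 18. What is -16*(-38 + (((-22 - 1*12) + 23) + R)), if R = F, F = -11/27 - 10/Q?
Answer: 21584/27 ≈ 799.41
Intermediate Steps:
F = -26/27 (F = -11/27 - 10/18 = -11*1/27 - 10*1/18 = -11/27 - 5/9 = -26/27 ≈ -0.96296)
R = -26/27 ≈ -0.96296
-16*(-38 + (((-22 - 1*12) + 23) + R)) = -16*(-38 + (((-22 - 1*12) + 23) - 26/27)) = -16*(-38 + (((-22 - 12) + 23) - 26/27)) = -16*(-38 + ((-34 + 23) - 26/27)) = -16*(-38 + (-11 - 26/27)) = -16*(-38 - 323/27) = -16*(-1349/27) = 21584/27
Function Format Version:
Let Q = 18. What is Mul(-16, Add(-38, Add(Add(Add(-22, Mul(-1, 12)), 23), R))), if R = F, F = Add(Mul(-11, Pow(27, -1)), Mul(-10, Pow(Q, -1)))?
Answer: Rational(21584, 27) ≈ 799.41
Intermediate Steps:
F = Rational(-26, 27) (F = Add(Mul(-11, Pow(27, -1)), Mul(-10, Pow(18, -1))) = Add(Mul(-11, Rational(1, 27)), Mul(-10, Rational(1, 18))) = Add(Rational(-11, 27), Rational(-5, 9)) = Rational(-26, 27) ≈ -0.96296)
R = Rational(-26, 27) ≈ -0.96296
Mul(-16, Add(-38, Add(Add(Add(-22, Mul(-1, 12)), 23), R))) = Mul(-16, Add(-38, Add(Add(Add(-22, Mul(-1, 12)), 23), Rational(-26, 27)))) = Mul(-16, Add(-38, Add(Add(Add(-22, -12), 23), Rational(-26, 27)))) = Mul(-16, Add(-38, Add(Add(-34, 23), Rational(-26, 27)))) = Mul(-16, Add(-38, Add(-11, Rational(-26, 27)))) = Mul(-16, Add(-38, Rational(-323, 27))) = Mul(-16, Rational(-1349, 27)) = Rational(21584, 27)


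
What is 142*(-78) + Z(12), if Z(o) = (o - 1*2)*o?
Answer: -10956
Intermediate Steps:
Z(o) = o*(-2 + o) (Z(o) = (o - 2)*o = (-2 + o)*o = o*(-2 + o))
142*(-78) + Z(12) = 142*(-78) + 12*(-2 + 12) = -11076 + 12*10 = -11076 + 120 = -10956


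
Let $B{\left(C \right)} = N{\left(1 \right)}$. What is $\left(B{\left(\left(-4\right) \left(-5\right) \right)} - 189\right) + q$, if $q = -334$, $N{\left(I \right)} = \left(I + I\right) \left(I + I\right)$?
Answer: $-519$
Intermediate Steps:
$N{\left(I \right)} = 4 I^{2}$ ($N{\left(I \right)} = 2 I 2 I = 4 I^{2}$)
$B{\left(C \right)} = 4$ ($B{\left(C \right)} = 4 \cdot 1^{2} = 4 \cdot 1 = 4$)
$\left(B{\left(\left(-4\right) \left(-5\right) \right)} - 189\right) + q = \left(4 - 189\right) - 334 = -185 - 334 = -519$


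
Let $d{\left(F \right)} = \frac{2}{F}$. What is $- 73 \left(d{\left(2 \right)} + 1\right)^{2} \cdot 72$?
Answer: $-21024$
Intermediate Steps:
$- 73 \left(d{\left(2 \right)} + 1\right)^{2} \cdot 72 = - 73 \left(\frac{2}{2} + 1\right)^{2} \cdot 72 = - 73 \left(2 \cdot \frac{1}{2} + 1\right)^{2} \cdot 72 = - 73 \left(1 + 1\right)^{2} \cdot 72 = - 73 \cdot 2^{2} \cdot 72 = \left(-73\right) 4 \cdot 72 = \left(-292\right) 72 = -21024$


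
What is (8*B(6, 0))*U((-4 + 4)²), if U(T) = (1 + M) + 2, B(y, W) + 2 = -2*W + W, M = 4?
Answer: -112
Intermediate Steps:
B(y, W) = -2 - W (B(y, W) = -2 + (-2*W + W) = -2 - W)
U(T) = 7 (U(T) = (1 + 4) + 2 = 5 + 2 = 7)
(8*B(6, 0))*U((-4 + 4)²) = (8*(-2 - 1*0))*7 = (8*(-2 + 0))*7 = (8*(-2))*7 = -16*7 = -112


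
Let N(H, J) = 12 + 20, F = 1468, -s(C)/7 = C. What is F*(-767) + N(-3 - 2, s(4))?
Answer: -1125924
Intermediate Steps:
s(C) = -7*C
N(H, J) = 32
F*(-767) + N(-3 - 2, s(4)) = 1468*(-767) + 32 = -1125956 + 32 = -1125924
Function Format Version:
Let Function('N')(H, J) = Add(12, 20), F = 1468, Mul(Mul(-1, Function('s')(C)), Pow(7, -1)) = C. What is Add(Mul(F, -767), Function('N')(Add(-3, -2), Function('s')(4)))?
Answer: -1125924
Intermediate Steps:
Function('s')(C) = Mul(-7, C)
Function('N')(H, J) = 32
Add(Mul(F, -767), Function('N')(Add(-3, -2), Function('s')(4))) = Add(Mul(1468, -767), 32) = Add(-1125956, 32) = -1125924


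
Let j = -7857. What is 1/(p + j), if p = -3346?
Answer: -1/11203 ≈ -8.9262e-5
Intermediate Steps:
1/(p + j) = 1/(-3346 - 7857) = 1/(-11203) = -1/11203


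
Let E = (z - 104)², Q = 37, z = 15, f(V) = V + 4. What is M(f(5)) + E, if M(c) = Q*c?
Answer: 8254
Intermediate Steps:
f(V) = 4 + V
M(c) = 37*c
E = 7921 (E = (15 - 104)² = (-89)² = 7921)
M(f(5)) + E = 37*(4 + 5) + 7921 = 37*9 + 7921 = 333 + 7921 = 8254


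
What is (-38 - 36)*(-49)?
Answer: 3626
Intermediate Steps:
(-38 - 36)*(-49) = -74*(-49) = 3626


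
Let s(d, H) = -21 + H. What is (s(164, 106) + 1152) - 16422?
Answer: -15185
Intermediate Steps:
(s(164, 106) + 1152) - 16422 = ((-21 + 106) + 1152) - 16422 = (85 + 1152) - 16422 = 1237 - 16422 = -15185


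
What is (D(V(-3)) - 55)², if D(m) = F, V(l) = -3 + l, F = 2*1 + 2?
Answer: 2601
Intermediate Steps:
F = 4 (F = 2 + 2 = 4)
D(m) = 4
(D(V(-3)) - 55)² = (4 - 55)² = (-51)² = 2601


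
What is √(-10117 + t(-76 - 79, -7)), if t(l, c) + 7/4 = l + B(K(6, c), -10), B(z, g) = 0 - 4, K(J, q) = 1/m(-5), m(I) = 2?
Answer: 7*I*√839/2 ≈ 101.38*I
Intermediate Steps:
K(J, q) = ½ (K(J, q) = 1/2 = ½)
B(z, g) = -4
t(l, c) = -23/4 + l (t(l, c) = -7/4 + (l - 4) = -7/4 + (-4 + l) = -23/4 + l)
√(-10117 + t(-76 - 79, -7)) = √(-10117 + (-23/4 + (-76 - 79))) = √(-10117 + (-23/4 - 155)) = √(-10117 - 643/4) = √(-41111/4) = 7*I*√839/2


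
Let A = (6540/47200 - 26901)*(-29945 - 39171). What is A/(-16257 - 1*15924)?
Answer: -365658388069/6328930 ≈ -57776.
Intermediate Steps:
A = 1096975164207/590 (A = (6540*(1/47200) - 26901)*(-69116) = (327/2360 - 26901)*(-69116) = -63486033/2360*(-69116) = 1096975164207/590 ≈ 1.8593e+9)
A/(-16257 - 1*15924) = 1096975164207/(590*(-16257 - 1*15924)) = 1096975164207/(590*(-16257 - 15924)) = (1096975164207/590)/(-32181) = (1096975164207/590)*(-1/32181) = -365658388069/6328930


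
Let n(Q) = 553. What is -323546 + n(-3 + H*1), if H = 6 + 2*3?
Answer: -322993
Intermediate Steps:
H = 12 (H = 6 + 6 = 12)
-323546 + n(-3 + H*1) = -323546 + 553 = -322993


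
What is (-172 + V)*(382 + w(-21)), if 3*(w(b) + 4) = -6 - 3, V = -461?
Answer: -237375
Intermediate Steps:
w(b) = -7 (w(b) = -4 + (-6 - 3)/3 = -4 + (1/3)*(-9) = -4 - 3 = -7)
(-172 + V)*(382 + w(-21)) = (-172 - 461)*(382 - 7) = -633*375 = -237375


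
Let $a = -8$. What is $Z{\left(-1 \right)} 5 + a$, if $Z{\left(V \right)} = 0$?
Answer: $-8$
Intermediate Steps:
$Z{\left(-1 \right)} 5 + a = 0 \cdot 5 - 8 = 0 - 8 = -8$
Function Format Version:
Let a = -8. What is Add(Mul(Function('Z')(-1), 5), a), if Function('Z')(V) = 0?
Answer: -8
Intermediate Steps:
Add(Mul(Function('Z')(-1), 5), a) = Add(Mul(0, 5), -8) = Add(0, -8) = -8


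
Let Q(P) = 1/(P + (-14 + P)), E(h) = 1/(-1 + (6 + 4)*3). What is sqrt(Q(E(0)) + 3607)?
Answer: 3*sqrt(16353011)/202 ≈ 60.058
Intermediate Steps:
E(h) = 1/29 (E(h) = 1/(-1 + 10*3) = 1/(-1 + 30) = 1/29)
Q(P) = 1/(-14 + 2*P)
sqrt(Q(E(0)) + 3607) = sqrt(1/(2*(-7 + 1/29)) + 3607) = sqrt(1/(2*(-202/29)) + 3607) = sqrt((1/2)*(-29/202) + 3607) = sqrt(-29/404 + 3607) = sqrt(1457199/404) = 3*sqrt(16353011)/202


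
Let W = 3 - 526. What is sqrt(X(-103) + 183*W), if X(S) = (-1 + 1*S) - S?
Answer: I*sqrt(95710) ≈ 309.37*I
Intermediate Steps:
W = -523
X(S) = -1 (X(S) = (-1 + S) - S = -1)
sqrt(X(-103) + 183*W) = sqrt(-1 + 183*(-523)) = sqrt(-1 - 95709) = sqrt(-95710) = I*sqrt(95710)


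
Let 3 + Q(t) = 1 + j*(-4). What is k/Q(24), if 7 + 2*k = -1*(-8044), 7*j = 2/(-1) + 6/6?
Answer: -56259/20 ≈ -2812.9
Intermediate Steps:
j = -⅐ (j = (2/(-1) + 6/6)/7 = (2*(-1) + 6*(⅙))/7 = (-2 + 1)/7 = (⅐)*(-1) = -⅐ ≈ -0.14286)
k = 8037/2 (k = -7/2 + (-1*(-8044))/2 = -7/2 + (½)*8044 = -7/2 + 4022 = 8037/2 ≈ 4018.5)
Q(t) = -10/7 (Q(t) = -3 + (1 - ⅐*(-4)) = -3 + (1 + 4/7) = -3 + 11/7 = -10/7)
k/Q(24) = 8037/(2*(-10/7)) = (8037/2)*(-7/10) = -56259/20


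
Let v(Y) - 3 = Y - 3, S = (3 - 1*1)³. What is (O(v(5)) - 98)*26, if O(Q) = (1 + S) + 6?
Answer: -2158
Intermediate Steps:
S = 8 (S = (3 - 1)³ = 2³ = 8)
v(Y) = Y (v(Y) = 3 + (Y - 3) = 3 + (-3 + Y) = Y)
O(Q) = 15 (O(Q) = (1 + 8) + 6 = 9 + 6 = 15)
(O(v(5)) - 98)*26 = (15 - 98)*26 = -83*26 = -2158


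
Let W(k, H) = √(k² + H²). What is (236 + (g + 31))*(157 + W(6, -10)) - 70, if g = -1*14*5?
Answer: 30859 + 394*√34 ≈ 33156.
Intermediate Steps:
g = -70 (g = -14*5 = -70)
W(k, H) = √(H² + k²)
(236 + (g + 31))*(157 + W(6, -10)) - 70 = (236 + (-70 + 31))*(157 + √((-10)² + 6²)) - 70 = (236 - 39)*(157 + √(100 + 36)) - 70 = 197*(157 + √136) - 70 = 197*(157 + 2*√34) - 70 = (30929 + 394*√34) - 70 = 30859 + 394*√34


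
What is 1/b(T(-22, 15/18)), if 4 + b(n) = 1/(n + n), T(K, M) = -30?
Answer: -60/241 ≈ -0.24896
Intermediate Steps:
b(n) = -4 + 1/(2*n) (b(n) = -4 + 1/(n + n) = -4 + 1/(2*n))
1/b(T(-22, 15/18)) = 1/(-4 + (½)/(-30)) = 1/(-4 + (½)*(-1/30)) = 1/(-4 - 1/60) = 1/(-241/60) = -60/241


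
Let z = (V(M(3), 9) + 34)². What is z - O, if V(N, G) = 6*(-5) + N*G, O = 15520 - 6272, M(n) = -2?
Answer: -9052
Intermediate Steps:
O = 9248
V(N, G) = -30 + G*N
z = 196 (z = ((-30 + 9*(-2)) + 34)² = ((-30 - 18) + 34)² = (-48 + 34)² = (-14)² = 196)
z - O = 196 - 1*9248 = 196 - 9248 = -9052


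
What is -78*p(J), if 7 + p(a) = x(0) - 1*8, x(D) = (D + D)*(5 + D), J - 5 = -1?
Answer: 1170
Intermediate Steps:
J = 4 (J = 5 - 1 = 4)
x(D) = 2*D*(5 + D) (x(D) = (2*D)*(5 + D) = 2*D*(5 + D))
p(a) = -15 (p(a) = -7 + (2*0*(5 + 0) - 1*8) = -7 + (2*0*5 - 8) = -7 + (0 - 8) = -7 - 8 = -15)
-78*p(J) = -78*(-15) = 1170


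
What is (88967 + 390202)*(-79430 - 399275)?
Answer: -229380596145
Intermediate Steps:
(88967 + 390202)*(-79430 - 399275) = 479169*(-478705) = -229380596145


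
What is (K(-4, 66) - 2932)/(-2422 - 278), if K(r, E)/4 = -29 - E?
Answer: 92/75 ≈ 1.2267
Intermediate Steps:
K(r, E) = -116 - 4*E (K(r, E) = 4*(-29 - E) = -116 - 4*E)
(K(-4, 66) - 2932)/(-2422 - 278) = ((-116 - 4*66) - 2932)/(-2422 - 278) = ((-116 - 264) - 2932)/(-2700) = (-380 - 2932)*(-1/2700) = -3312*(-1/2700) = 92/75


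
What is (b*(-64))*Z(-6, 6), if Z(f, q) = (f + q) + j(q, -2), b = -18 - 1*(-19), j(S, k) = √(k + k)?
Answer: -128*I ≈ -128.0*I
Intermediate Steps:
j(S, k) = √2*√k (j(S, k) = √(2*k) = √2*√k)
b = 1 (b = -18 + 19 = 1)
Z(f, q) = f + q + 2*I (Z(f, q) = (f + q) + √2*√(-2) = (f + q) + √2*(I*√2) = (f + q) + 2*I = f + q + 2*I)
(b*(-64))*Z(-6, 6) = (1*(-64))*(-6 + 6 + 2*I) = -128*I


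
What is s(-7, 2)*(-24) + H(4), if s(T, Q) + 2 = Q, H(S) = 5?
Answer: 5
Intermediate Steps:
s(T, Q) = -2 + Q
s(-7, 2)*(-24) + H(4) = (-2 + 2)*(-24) + 5 = 0*(-24) + 5 = 0 + 5 = 5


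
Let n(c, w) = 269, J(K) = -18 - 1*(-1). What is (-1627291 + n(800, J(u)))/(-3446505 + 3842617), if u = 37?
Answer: -813511/198056 ≈ -4.1075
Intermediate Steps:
J(K) = -17 (J(K) = -18 + 1 = -17)
(-1627291 + n(800, J(u)))/(-3446505 + 3842617) = (-1627291 + 269)/(-3446505 + 3842617) = -1627022/396112 = -1627022*1/396112 = -813511/198056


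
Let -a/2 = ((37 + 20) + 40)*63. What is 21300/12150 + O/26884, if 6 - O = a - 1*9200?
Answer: 126209/49491 ≈ 2.5501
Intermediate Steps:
a = -12222 (a = -2*((37 + 20) + 40)*63 = -2*(57 + 40)*63 = -194*63 = -2*6111 = -12222)
O = 21428 (O = 6 - (-12222 - 1*9200) = 6 - (-12222 - 9200) = 6 - 1*(-21422) = 6 + 21422 = 21428)
21300/12150 + O/26884 = 21300/12150 + 21428/26884 = 21300*(1/12150) + 21428*(1/26884) = 142/81 + 487/611 = 126209/49491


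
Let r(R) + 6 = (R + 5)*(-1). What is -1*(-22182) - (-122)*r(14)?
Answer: 19132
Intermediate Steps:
r(R) = -11 - R (r(R) = -6 + (R + 5)*(-1) = -6 + (5 + R)*(-1) = -6 + (-5 - R) = -11 - R)
-1*(-22182) - (-122)*r(14) = -1*(-22182) - (-122)*(-11 - 1*14) = 22182 - (-122)*(-11 - 14) = 22182 - (-122)*(-25) = 22182 - 1*3050 = 22182 - 3050 = 19132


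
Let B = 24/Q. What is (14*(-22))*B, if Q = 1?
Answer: -7392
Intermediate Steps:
B = 24 (B = 24/1 = 24*1 = 24)
(14*(-22))*B = (14*(-22))*24 = -308*24 = -7392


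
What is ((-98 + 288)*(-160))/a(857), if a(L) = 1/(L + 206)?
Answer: -32315200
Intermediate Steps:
a(L) = 1/(206 + L)
((-98 + 288)*(-160))/a(857) = ((-98 + 288)*(-160))/(1/(206 + 857)) = (190*(-160))/(1/1063) = -30400/1/1063 = -30400*1063 = -32315200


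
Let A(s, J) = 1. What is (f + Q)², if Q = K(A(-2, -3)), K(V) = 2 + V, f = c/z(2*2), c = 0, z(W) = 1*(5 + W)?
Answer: 9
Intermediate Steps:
z(W) = 5 + W
f = 0 (f = 0/(5 + 2*2) = 0/(5 + 4) = 0/9 = 0*(⅑) = 0)
Q = 3 (Q = 2 + 1 = 3)
(f + Q)² = (0 + 3)² = 3² = 9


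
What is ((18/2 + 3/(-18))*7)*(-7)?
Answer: -2597/6 ≈ -432.83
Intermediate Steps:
((18/2 + 3/(-18))*7)*(-7) = ((18*(½) + 3*(-1/18))*7)*(-7) = ((9 - ⅙)*7)*(-7) = ((53/6)*7)*(-7) = (371/6)*(-7) = -2597/6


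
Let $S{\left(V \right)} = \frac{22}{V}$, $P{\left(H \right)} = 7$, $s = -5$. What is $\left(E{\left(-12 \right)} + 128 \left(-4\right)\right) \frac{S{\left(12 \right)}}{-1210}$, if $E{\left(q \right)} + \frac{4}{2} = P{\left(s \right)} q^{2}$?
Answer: $- \frac{247}{330} \approx -0.74848$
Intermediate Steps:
$E{\left(q \right)} = -2 + 7 q^{2}$
$\left(E{\left(-12 \right)} + 128 \left(-4\right)\right) \frac{S{\left(12 \right)}}{-1210} = \left(\left(-2 + 7 \left(-12\right)^{2}\right) + 128 \left(-4\right)\right) \frac{22 \cdot \frac{1}{12}}{-1210} = \left(\left(-2 + 7 \cdot 144\right) - 512\right) 22 \cdot \frac{1}{12} \left(- \frac{1}{1210}\right) = \left(\left(-2 + 1008\right) - 512\right) \frac{11}{6} \left(- \frac{1}{1210}\right) = \left(1006 - 512\right) \left(- \frac{1}{660}\right) = 494 \left(- \frac{1}{660}\right) = - \frac{247}{330}$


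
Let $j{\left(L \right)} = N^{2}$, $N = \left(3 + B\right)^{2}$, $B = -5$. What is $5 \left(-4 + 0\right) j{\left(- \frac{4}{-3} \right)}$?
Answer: $-320$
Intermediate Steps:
$N = 4$ ($N = \left(3 - 5\right)^{2} = \left(-2\right)^{2} = 4$)
$j{\left(L \right)} = 16$ ($j{\left(L \right)} = 4^{2} = 16$)
$5 \left(-4 + 0\right) j{\left(- \frac{4}{-3} \right)} = 5 \left(-4 + 0\right) 16 = 5 \left(-4\right) 16 = \left(-20\right) 16 = -320$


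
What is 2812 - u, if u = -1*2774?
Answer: 5586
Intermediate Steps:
u = -2774
2812 - u = 2812 - 1*(-2774) = 2812 + 2774 = 5586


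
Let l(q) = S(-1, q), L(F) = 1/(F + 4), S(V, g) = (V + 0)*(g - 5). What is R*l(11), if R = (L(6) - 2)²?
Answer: -1083/50 ≈ -21.660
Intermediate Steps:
S(V, g) = V*(-5 + g)
L(F) = 1/(4 + F)
l(q) = 5 - q (l(q) = -(-5 + q) = 5 - q)
R = 361/100 (R = (1/(4 + 6) - 2)² = (1/10 - 2)² = (⅒ - 2)² = (-19/10)² = 361/100 ≈ 3.6100)
R*l(11) = 361*(5 - 1*11)/100 = 361*(5 - 11)/100 = (361/100)*(-6) = -1083/50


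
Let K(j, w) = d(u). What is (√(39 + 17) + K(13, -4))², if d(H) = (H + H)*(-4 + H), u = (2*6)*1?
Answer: 36920 + 768*√14 ≈ 39794.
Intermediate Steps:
u = 12 (u = 12*1 = 12)
d(H) = 2*H*(-4 + H) (d(H) = (2*H)*(-4 + H) = 2*H*(-4 + H))
K(j, w) = 192 (K(j, w) = 2*12*(-4 + 12) = 2*12*8 = 192)
(√(39 + 17) + K(13, -4))² = (√(39 + 17) + 192)² = (√56 + 192)² = (2*√14 + 192)² = (192 + 2*√14)²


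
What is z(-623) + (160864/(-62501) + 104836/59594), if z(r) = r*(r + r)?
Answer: 1445656589697436/1862342297 ≈ 7.7626e+5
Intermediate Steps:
z(r) = 2*r² (z(r) = r*(2*r) = 2*r²)
z(-623) + (160864/(-62501) + 104836/59594) = 2*(-623)² + (160864/(-62501) + 104836/59594) = 2*388129 + (160864*(-1/62501) + 104836*(1/59594)) = 776258 + (-160864/62501 + 52418/29797) = 776258 - 1517087190/1862342297 = 1445656589697436/1862342297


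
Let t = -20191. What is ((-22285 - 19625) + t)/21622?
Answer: -62101/21622 ≈ -2.8721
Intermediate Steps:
((-22285 - 19625) + t)/21622 = ((-22285 - 19625) - 20191)/21622 = (-41910 - 20191)*(1/21622) = -62101*1/21622 = -62101/21622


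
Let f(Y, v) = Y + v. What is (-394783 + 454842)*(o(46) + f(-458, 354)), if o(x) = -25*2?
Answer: -9249086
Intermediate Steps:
o(x) = -50
(-394783 + 454842)*(o(46) + f(-458, 354)) = (-394783 + 454842)*(-50 + (-458 + 354)) = 60059*(-50 - 104) = 60059*(-154) = -9249086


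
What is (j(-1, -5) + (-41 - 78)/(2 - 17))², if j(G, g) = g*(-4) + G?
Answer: 163216/225 ≈ 725.40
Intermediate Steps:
j(G, g) = G - 4*g (j(G, g) = -4*g + G = G - 4*g)
(j(-1, -5) + (-41 - 78)/(2 - 17))² = ((-1 - 4*(-5)) + (-41 - 78)/(2 - 17))² = ((-1 + 20) - 119/(-15))² = (19 - 119*(-1/15))² = (19 + 119/15)² = (404/15)² = 163216/225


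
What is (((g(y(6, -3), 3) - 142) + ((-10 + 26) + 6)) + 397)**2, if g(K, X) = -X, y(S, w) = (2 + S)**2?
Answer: 75076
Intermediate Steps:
(((g(y(6, -3), 3) - 142) + ((-10 + 26) + 6)) + 397)**2 = (((-1*3 - 142) + ((-10 + 26) + 6)) + 397)**2 = (((-3 - 142) + (16 + 6)) + 397)**2 = ((-145 + 22) + 397)**2 = (-123 + 397)**2 = 274**2 = 75076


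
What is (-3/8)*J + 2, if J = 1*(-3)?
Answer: 25/8 ≈ 3.1250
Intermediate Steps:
J = -3
(-3/8)*J + 2 = -3/8*(-3) + 2 = 9/8 + 2 = 25/8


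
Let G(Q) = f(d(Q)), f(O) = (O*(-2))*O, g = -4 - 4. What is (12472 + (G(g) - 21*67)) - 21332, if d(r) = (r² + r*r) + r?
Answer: -39067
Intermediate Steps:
d(r) = r + 2*r² (d(r) = (r² + r²) + r = 2*r² + r = r + 2*r²)
g = -8
f(O) = -2*O² (f(O) = (-2*O)*O = -2*O²)
G(Q) = -2*Q²*(1 + 2*Q)²
(12472 + (G(g) - 21*67)) - 21332 = (12472 + (-2*(-8)²*(1 + 2*(-8))² - 21*67)) - 21332 = (12472 + (-2*64*(1 - 16)² - 1407)) - 21332 = (12472 + (-2*64*(-15)² - 1407)) - 21332 = (12472 + (-2*64*225 - 1407)) - 21332 = (12472 + (-28800 - 1407)) - 21332 = (12472 - 30207) - 21332 = -17735 - 21332 = -39067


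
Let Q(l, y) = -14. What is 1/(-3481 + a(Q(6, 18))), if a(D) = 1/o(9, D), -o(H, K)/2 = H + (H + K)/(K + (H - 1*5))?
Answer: -19/66140 ≈ -0.00028727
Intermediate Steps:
o(H, K) = -2*H - 2*(H + K)/(-5 + H + K) (o(H, K) = -2*(H + (H + K)/(K + (H - 1*5))) = -2*(H + (H + K)/(K + (H - 5))) = -2*(H + (H + K)/(K + (-5 + H))) = -2*(H + (H + K)/(-5 + H + K)) = -2*H - 2*(H + K)/(-5 + H + K))
a(D) = (4 + D)/(2*(-45 - 10*D)) (a(D) = 1/(2*(-D - 1*9² + 4*9 - 1*9*D)/(-5 + 9 + D)) = 1/(2*(-D - 1*81 + 36 - 9*D)/(4 + D)) = 1/(2*(-D - 81 + 36 - 9*D)/(4 + D)) = 1/(2*(-45 - 10*D)/(4 + D)) = (4 + D)/(2*(-45 - 10*D)))
1/(-3481 + a(Q(6, 18))) = 1/(-3481 + (-4 - 1*(-14))/(10*(9 + 2*(-14)))) = 1/(-3481 + (-4 + 14)/(10*(9 - 28))) = 1/(-3481 + (⅒)*10/(-19)) = 1/(-3481 + (⅒)*(-1/19)*10) = 1/(-3481 - 1/19) = 1/(-66140/19) = -19/66140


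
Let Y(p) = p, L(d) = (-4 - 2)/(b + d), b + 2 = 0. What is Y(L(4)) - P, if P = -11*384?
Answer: 4221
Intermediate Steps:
b = -2 (b = -2 + 0 = -2)
P = -4224
L(d) = -6/(-2 + d) (L(d) = (-4 - 2)/(-2 + d) = -6/(-2 + d))
Y(L(4)) - P = -6/(-2 + 4) - 1*(-4224) = -6/2 + 4224 = -6*½ + 4224 = -3 + 4224 = 4221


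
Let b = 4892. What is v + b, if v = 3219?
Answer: 8111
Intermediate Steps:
v + b = 3219 + 4892 = 8111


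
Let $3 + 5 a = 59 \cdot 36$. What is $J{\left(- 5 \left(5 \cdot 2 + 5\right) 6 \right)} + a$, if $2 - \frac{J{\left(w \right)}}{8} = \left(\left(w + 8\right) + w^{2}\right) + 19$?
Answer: $- \frac{8080879}{5} \approx -1.6162 \cdot 10^{6}$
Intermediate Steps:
$J{\left(w \right)} = -200 - 8 w - 8 w^{2}$ ($J{\left(w \right)} = 16 - 8 \left(\left(\left(w + 8\right) + w^{2}\right) + 19\right) = 16 - 8 \left(\left(\left(8 + w\right) + w^{2}\right) + 19\right) = 16 - 8 \left(\left(8 + w + w^{2}\right) + 19\right) = 16 - 8 \left(27 + w + w^{2}\right) = 16 - \left(216 + 8 w + 8 w^{2}\right) = -200 - 8 w - 8 w^{2}$)
$a = \frac{2121}{5}$ ($a = - \frac{3}{5} + \frac{59 \cdot 36}{5} = - \frac{3}{5} + \frac{1}{5} \cdot 2124 = - \frac{3}{5} + \frac{2124}{5} = \frac{2121}{5} \approx 424.2$)
$J{\left(- 5 \left(5 \cdot 2 + 5\right) 6 \right)} + a = \left(-200 - 8 - 5 \left(5 \cdot 2 + 5\right) 6 - 8 \left(- 5 \left(5 \cdot 2 + 5\right) 6\right)^{2}\right) + \frac{2121}{5} = \left(-200 - 8 - 5 \left(10 + 5\right) 6 - 8 \left(- 5 \left(10 + 5\right) 6\right)^{2}\right) + \frac{2121}{5} = \left(-200 - 8 \left(-5\right) 15 \cdot 6 - 8 \left(\left(-5\right) 15 \cdot 6\right)^{2}\right) + \frac{2121}{5} = \left(-200 - 8 \left(\left(-75\right) 6\right) - 8 \left(\left(-75\right) 6\right)^{2}\right) + \frac{2121}{5} = \left(-200 - -3600 - 8 \left(-450\right)^{2}\right) + \frac{2121}{5} = \left(-200 + 3600 - 1620000\right) + \frac{2121}{5} = -1616600 + \frac{2121}{5} = - \frac{8080879}{5}$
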